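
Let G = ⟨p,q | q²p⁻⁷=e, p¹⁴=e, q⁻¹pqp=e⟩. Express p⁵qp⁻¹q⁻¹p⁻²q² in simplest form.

Multiply left to right, reducing at each step:
  (p⁵) · q = p⁵q
  (p⁵q) · p⁻¹ = p⁶q
  (p⁶q) · q⁻¹ = p⁶
  (p⁶) · p⁻² = p⁴
  (p⁴) · q² = p¹¹

Answer: p¹¹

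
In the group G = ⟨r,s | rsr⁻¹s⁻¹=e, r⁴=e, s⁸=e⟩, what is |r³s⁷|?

Compute successive powers until reaching e:
  (r³s⁷)¹ = r³s⁷, (r³s⁷)² = r²s⁶, (r³s⁷)³ = rs⁵, (r³s⁷)⁴ = s⁴, (r³s⁷)⁵ = r³s³, (r³s⁷)⁶ = r²s², (r³s⁷)⁷ = rs, (r³s⁷)⁸ = e.
The smallest positive k with (r³s⁷)ᵏ = e is 8.

Answer: 8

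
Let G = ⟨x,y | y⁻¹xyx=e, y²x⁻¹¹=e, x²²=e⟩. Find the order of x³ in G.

Compute successive powers until reaching e:
  (x³)¹ = x³, (x³)² = x⁶, (x³)³ = x⁹, (x³)⁴ = x¹², (x³)⁵ = x¹⁵, (x³)⁶ = x¹⁸, (x³)⁷ = x²¹, (x³)⁸ = x², (x³)⁹ = x⁵, (x³)¹⁰ = x⁸, (x³)¹¹ = x¹¹, (x³)¹² = x¹⁴, (x³)¹³ = x¹⁷, (x³)¹⁴ = x²⁰, (x³)¹⁵ = x, (x³)¹⁶ = x⁴, (x³)¹⁷ = x⁷, (x³)¹⁸ = x¹⁰, (x³)¹⁹ = x¹³, (x³)²⁰ = x¹⁶, (x³)²¹ = x¹⁹, (x³)²² = e.
The smallest positive k with (x³)ᵏ = e is 22.

Answer: 22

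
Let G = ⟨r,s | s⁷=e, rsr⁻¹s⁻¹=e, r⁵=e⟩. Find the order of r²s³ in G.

Compute successive powers until reaching e:
  (r²s³)¹ = r²s³, (r²s³)² = r⁴s⁶, (r²s³)³ = rs², (r²s³)⁴ = r³s⁵, (r²s³)⁵ = s, (r²s³)⁶ = r²s⁴, (r²s³)⁷ = r⁴, (r²s³)⁸ = rs³, (r²s³)⁹ = r³s⁶, (r²s³)¹⁰ = s², (r²s³)¹¹ = r²s⁵, (r²s³)¹² = r⁴s, (r²s³)¹³ = rs⁴, (r²s³)¹⁴ = r³, (r²s³)¹⁵ = s³, (r²s³)¹⁶ = r²s⁶, (r²s³)¹⁷ = r⁴s², (r²s³)¹⁸ = rs⁵, (r²s³)¹⁹ = r³s, (r²s³)²⁰ = s⁴, (r²s³)²¹ = r², (r²s³)²² = r⁴s³, (r²s³)²³ = rs⁶, (r²s³)²⁴ = r³s², (r²s³)²⁵ = s⁵, (r²s³)²⁶ = r²s, (r²s³)²⁷ = r⁴s⁴, (r²s³)²⁸ = r, (r²s³)²⁹ = r³s³, (r²s³)³⁰ = s⁶, (r²s³)³¹ = r²s², (r²s³)³² = r⁴s⁵, (r²s³)³³ = rs, (r²s³)³⁴ = r³s⁴, (r²s³)³⁵ = e.
The smallest positive k with (r²s³)ᵏ = e is 35.

Answer: 35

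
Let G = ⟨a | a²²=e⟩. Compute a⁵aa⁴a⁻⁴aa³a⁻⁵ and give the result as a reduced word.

Multiply left to right, reducing at each step:
  (a⁵) · a = a⁶
  (a⁶) · a⁴ = a¹⁰
  (a¹⁰) · a⁻⁴ = a⁶
  (a⁶) · a = a⁷
  (a⁷) · a³ = a¹⁰
  (a¹⁰) · a⁻⁵ = a⁵

Answer: a⁵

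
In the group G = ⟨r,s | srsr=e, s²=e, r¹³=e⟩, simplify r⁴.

Compute successive powers of r, reducing at each step:
  r²: r · r = r²
  r³: (r²) · r = r³
  r⁴: (r³) · r = r⁴

Answer: r⁴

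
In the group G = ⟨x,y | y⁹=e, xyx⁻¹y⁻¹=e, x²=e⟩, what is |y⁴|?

Compute successive powers until reaching e:
  (y⁴)¹ = y⁴, (y⁴)² = y⁸, (y⁴)³ = y³, (y⁴)⁴ = y⁷, (y⁴)⁵ = y², (y⁴)⁶ = y⁶, (y⁴)⁷ = y, (y⁴)⁸ = y⁵, (y⁴)⁹ = e.
The smallest positive k with (y⁴)ᵏ = e is 9.

Answer: 9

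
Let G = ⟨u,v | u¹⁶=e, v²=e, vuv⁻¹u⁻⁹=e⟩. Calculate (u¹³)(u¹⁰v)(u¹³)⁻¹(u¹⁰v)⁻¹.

[(u¹³), (u¹⁰v)] = (u¹³)·(u¹⁰v)·(u¹³)⁻¹·(u¹⁰v)⁻¹.
  (u¹³) · (u¹⁰v) = u⁷v
  (u⁷v) · (u³) = u²v
  (u²v) · (u⁶v) = u⁸

Answer: u⁸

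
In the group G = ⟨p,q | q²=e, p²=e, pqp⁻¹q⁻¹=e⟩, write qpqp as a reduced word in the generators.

Multiply left to right, reducing at each step:
  q · p = pq
  (pq) · q = p
  p · p = e

Answer: e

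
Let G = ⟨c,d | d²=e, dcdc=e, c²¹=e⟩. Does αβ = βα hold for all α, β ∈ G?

c·d = cd but d·c = c²⁰d, so c·d ≠ d·c and G is not abelian.

Answer: No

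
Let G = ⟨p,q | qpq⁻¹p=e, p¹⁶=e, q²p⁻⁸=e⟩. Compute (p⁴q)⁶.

Compute successive powers of (p⁴q), reducing at each step:
  (p⁴q)²: (p⁴q) · p⁴ = q;   q · q = p⁸
  (p⁴q)³: (p⁸) · p⁴ = p¹²;   (p¹²) · q = p⁴q⁻¹
  (p⁴q)⁴: (p⁴q⁻¹) · p⁴ = q⁻¹;   (q⁻¹) · q = e
  (p⁴q)⁵: e · p⁴ = p⁴;   (p⁴) · q = p⁴q
  (p⁴q)⁶: (p⁴q) · p⁴ = q;   q · q = p⁸

Answer: p⁸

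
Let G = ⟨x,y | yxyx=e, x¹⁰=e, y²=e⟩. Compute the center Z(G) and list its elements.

An element z ∈ Z(G) iff z commutes with every generator.
For example x⁵ is central: (x⁵)·x = x⁶ = x·(x⁵); (x⁵)·y = x⁵y = y·(x⁵).
Whereas x ∉ Z(G) since x·y = xy ≠ x⁹y = y·x.
Checking each of the 20 elements this way gives Z(G) = {e, x⁵}, of order 2.

Answer: {e, x⁵}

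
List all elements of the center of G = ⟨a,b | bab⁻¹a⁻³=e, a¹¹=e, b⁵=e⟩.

An element z ∈ Z(G) iff z commutes with every generator.
For example e is central: e·a = a = a·e; e·b = b = b·e.
Whereas a ∉ Z(G) since a·b = ab ≠ a³b = b·a.
Checking each of the 55 elements this way gives Z(G) = {e}, of order 1.

Answer: {e}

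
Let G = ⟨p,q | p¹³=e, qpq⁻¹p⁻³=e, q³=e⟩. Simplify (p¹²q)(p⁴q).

Compute (p¹²q) · (p⁴q) by multiplying left to right and reducing via the relations at each step:
  (p¹²q) · p⁴ = p¹¹q
  (p¹¹q) · q = p¹¹q²

Answer: p¹¹q²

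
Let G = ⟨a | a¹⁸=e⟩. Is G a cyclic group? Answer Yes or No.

|G| = 18. The element a has order 18 (its powers give 18 distinct elements), so ⟨a⟩ = G and G is cyclic.

Answer: Yes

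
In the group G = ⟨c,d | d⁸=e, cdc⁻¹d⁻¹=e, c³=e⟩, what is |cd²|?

Compute successive powers until reaching e:
  (cd²)¹ = cd², (cd²)² = c²d⁴, (cd²)³ = d⁶, (cd²)⁴ = c, (cd²)⁵ = c²d², (cd²)⁶ = d⁴, (cd²)⁷ = cd⁶, (cd²)⁸ = c², (cd²)⁹ = d², (cd²)¹⁰ = cd⁴, (cd²)¹¹ = c²d⁶, (cd²)¹² = e.
The smallest positive k with (cd²)ᵏ = e is 12.

Answer: 12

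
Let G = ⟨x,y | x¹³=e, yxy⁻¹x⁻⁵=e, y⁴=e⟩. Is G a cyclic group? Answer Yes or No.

Every cyclic group is abelian. But x·y = xy while y·x = x⁵y, so x·y ≠ y·x and G is not abelian. Hence G is not cyclic.

Answer: No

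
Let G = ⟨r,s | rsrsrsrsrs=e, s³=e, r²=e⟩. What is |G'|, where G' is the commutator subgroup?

G' = [G, G] is generated by all commutators. The generator-pair commutators are: [r, s] = rsrs².
The subgroup they normally generate is {e, r, s, s², rs, rsr, rsrs, rsrsr, s²rs²r, s²rs², s²r, rs², sr, srs, srsr, rs²rs²r, rs²rs², rs²r, s²rs, s²rsr, s²rsrs, srs²rs², srs²r, srs², rsrs², rs²rs, rs²rsr, rs²rsrs, rsrs²rs², rsrs²r, s²rs²rs, rsrs²rs, rsrs²rsr, rsrs²rsrs, s²rs²rsrs², s²rs²rsr, s²rs²rsrs, s²rsrs²rs², s²rsrs²r, s²rsrs², srsrs², srs²rs, srs²rsr, srs²rsrs, srsrs²rs², srsrs²r, srsrs²rs, rs²rsrs²rs², rs²rsrs²r, rs²rsrs², s²rsrs²rs, s²rsrs²rsr, srs²rsrs²r, srs²rsrs², rs²rsrs²rs, rs²rsrs²rsr, rsrs²rsrs²r, rsrs²rsrs², rsrs²rsrs²rs, srs²rsrs²rs}, of order 60.
Check: |G/G'| = 60/60 = 1 is the order of the abelianisation.

Answer: 60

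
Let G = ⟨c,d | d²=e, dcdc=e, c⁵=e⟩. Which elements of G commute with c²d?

⟨c²d⟩ ⊆ C_G(c²d) since powers of c²d commute with c²d; so |C_G(c²d)| ≥ |⟨c²d⟩| = 2.
By orbit–stabilizer, |C_G(c²d)| = |G| / |conj. class of c²d| = 10 / 5 = 2.
The 2 elements commuting with c²d are {e, c²d}.

Answer: {e, c²d}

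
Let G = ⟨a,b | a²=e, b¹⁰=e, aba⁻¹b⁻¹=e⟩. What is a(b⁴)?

Compute a · (b⁴) by multiplying left to right and reducing via the relations at each step:
  a · b⁴ = ab⁴

Answer: ab⁴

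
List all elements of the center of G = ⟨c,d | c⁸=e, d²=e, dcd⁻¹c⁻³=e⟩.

An element z ∈ Z(G) iff z commutes with every generator.
For example c⁴ is central: (c⁴)·c = c⁵ = c·(c⁴); (c⁴)·d = c⁴d = d·(c⁴).
Whereas c ∉ Z(G) since c·d = cd ≠ c³d = d·c.
Checking each of the 16 elements this way gives Z(G) = {e, c⁴}, of order 2.

Answer: {e, c⁴}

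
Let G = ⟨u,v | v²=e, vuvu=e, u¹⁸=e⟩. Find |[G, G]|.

G' = [G, G] is generated by all commutators. The generator-pair commutators are: [u, v] = u².
The subgroup they normally generate is {e, u², u⁴, u⁶, u⁸, u¹⁰, u¹², u¹⁴, u¹⁶}, of order 9.
Check: |G/G'| = 36/9 = 4 is the order of the abelianisation.

Answer: 9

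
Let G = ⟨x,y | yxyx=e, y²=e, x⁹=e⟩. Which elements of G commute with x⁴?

⟨x⁴⟩ ⊆ C_G(x⁴) since powers of x⁴ commute with x⁴; so |C_G(x⁴)| ≥ |⟨x⁴⟩| = 9.
By orbit–stabilizer, |C_G(x⁴)| = |G| / |conj. class of x⁴| = 18 / 2 = 9.
The 9 elements commuting with x⁴ are {e, x, x², x³, x⁴, x⁵, x⁶, x⁷, x⁸}.

Answer: {e, x, x², x³, x⁴, x⁵, x⁶, x⁷, x⁸}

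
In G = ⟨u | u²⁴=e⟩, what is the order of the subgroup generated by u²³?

|⟨u²³⟩| equals the order of u²³. Compute successive powers until reaching e:
  (u²³)¹ = u²³, (u²³)² = u²², (u²³)³ = u²¹, (u²³)⁴ = u²⁰, (u²³)⁵ = u¹⁹, (u²³)⁶ = u¹⁸, (u²³)⁷ = u¹⁷, (u²³)⁸ = u¹⁶, (u²³)⁹ = u¹⁵, (u²³)¹⁰ = u¹⁴, (u²³)¹¹ = u¹³, (u²³)¹² = u¹², (u²³)¹³ = u¹¹, (u²³)¹⁴ = u¹⁰, (u²³)¹⁵ = u⁹, (u²³)¹⁶ = u⁸, (u²³)¹⁷ = u⁷, (u²³)¹⁸ = u⁶, (u²³)¹⁹ = u⁵, (u²³)²⁰ = u⁴, (u²³)²¹ = u³, (u²³)²² = u², (u²³)²³ = u, (u²³)²⁴ = e.
The smallest positive k with (u²³)ᵏ = e is 24, so |⟨u²³⟩| = 24.

Answer: 24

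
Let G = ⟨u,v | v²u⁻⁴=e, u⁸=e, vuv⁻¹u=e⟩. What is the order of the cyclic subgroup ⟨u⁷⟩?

|⟨u⁷⟩| equals the order of u⁷. Compute successive powers until reaching e:
  (u⁷)¹ = u⁷, (u⁷)² = u⁶, (u⁷)³ = u⁵, (u⁷)⁴ = u⁴, (u⁷)⁵ = u³, (u⁷)⁶ = u², (u⁷)⁷ = u, (u⁷)⁸ = e.
The smallest positive k with (u⁷)ᵏ = e is 8, so |⟨u⁷⟩| = 8.

Answer: 8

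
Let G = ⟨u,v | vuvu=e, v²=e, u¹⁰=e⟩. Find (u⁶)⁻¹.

The order of (u⁶) is 5 (smallest k with (u⁶)ᵏ = e), so (u⁶)⁻¹ = (u⁶)⁴ = u⁴.
Check: (u⁶) · (u⁴) → (u⁶) · u⁴ = e, giving e as required.

Answer: u⁴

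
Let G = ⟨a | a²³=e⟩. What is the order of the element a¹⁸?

Compute successive powers until reaching e:
  (a¹⁸)¹ = a¹⁸, (a¹⁸)² = a¹³, (a¹⁸)³ = a⁸, (a¹⁸)⁴ = a³, (a¹⁸)⁵ = a²¹, (a¹⁸)⁶ = a¹⁶, (a¹⁸)⁷ = a¹¹, (a¹⁸)⁸ = a⁶, (a¹⁸)⁹ = a, (a¹⁸)¹⁰ = a¹⁹, (a¹⁸)¹¹ = a¹⁴, (a¹⁸)¹² = a⁹, (a¹⁸)¹³ = a⁴, (a¹⁸)¹⁴ = a²², (a¹⁸)¹⁵ = a¹⁷, (a¹⁸)¹⁶ = a¹², (a¹⁸)¹⁷ = a⁷, (a¹⁸)¹⁸ = a², (a¹⁸)¹⁹ = a²⁰, (a¹⁸)²⁰ = a¹⁵, (a¹⁸)²¹ = a¹⁰, (a¹⁸)²² = a⁵, (a¹⁸)²³ = e.
The smallest positive k with (a¹⁸)ᵏ = e is 23.

Answer: 23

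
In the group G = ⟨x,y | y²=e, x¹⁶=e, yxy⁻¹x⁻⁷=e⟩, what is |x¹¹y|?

Compute successive powers until reaching e:
  (x¹¹y)¹ = x¹¹y, (x¹¹y)² = x⁸, (x¹¹y)³ = x³y, (x¹¹y)⁴ = e.
The smallest positive k with (x¹¹y)ᵏ = e is 4.

Answer: 4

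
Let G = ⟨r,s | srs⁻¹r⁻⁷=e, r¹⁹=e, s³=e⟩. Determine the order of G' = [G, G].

G' = [G, G] is generated by all commutators. The generator-pair commutators are: [r, s] = r¹³.
The subgroup they normally generate is {e, r, r², r³, r⁴, r⁵, r⁶, r⁷, r⁸, r⁹, r¹⁰, r¹¹, r¹², r¹³, r¹⁴, r¹⁵, r¹⁶, r¹⁷, r¹⁸}, of order 19.
Check: |G/G'| = 57/19 = 3 is the order of the abelianisation.

Answer: 19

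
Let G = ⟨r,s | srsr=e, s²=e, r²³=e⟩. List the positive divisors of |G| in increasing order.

|G| = 46 = 2 · 23. By Lagrange's theorem the order of any subgroup divides 46; the divisors of 46 are 1, 2, 23, 46.

Answer: 1, 2, 23, 46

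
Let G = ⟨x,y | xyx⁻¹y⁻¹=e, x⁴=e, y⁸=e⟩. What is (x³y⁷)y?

Compute (x³y⁷) · y by multiplying left to right and reducing via the relations at each step:
  (x³y⁷) · y = x³

Answer: x³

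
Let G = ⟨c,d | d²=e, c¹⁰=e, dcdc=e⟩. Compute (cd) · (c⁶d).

Compute (cd) · (c⁶d) by multiplying left to right and reducing via the relations at each step:
  (cd) · c⁶ = c⁵d
  (c⁵d) · d = c⁵

Answer: c⁵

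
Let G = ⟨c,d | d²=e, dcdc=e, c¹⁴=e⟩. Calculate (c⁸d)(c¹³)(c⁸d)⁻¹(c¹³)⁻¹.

[(c⁸d), (c¹³)] = (c⁸d)·(c¹³)·(c⁸d)⁻¹·(c¹³)⁻¹.
  (c⁸d) · (c¹³) = c⁹d
  (c⁹d) · (c⁸d) = c
  c · c = c²

Answer: c²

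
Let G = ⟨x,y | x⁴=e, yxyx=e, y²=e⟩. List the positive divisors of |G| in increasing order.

|G| = 8 = 2³. By Lagrange's theorem the order of any subgroup divides 8; the divisors of 8 are 1, 2, 4, 8.

Answer: 1, 2, 4, 8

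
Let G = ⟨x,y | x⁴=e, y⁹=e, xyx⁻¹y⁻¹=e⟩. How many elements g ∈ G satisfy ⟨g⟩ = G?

G is cyclic of order 36. An element generates G iff its order is 36, and a cyclic group of order 36 has exactly φ(36) = 12 such elements.

Answer: 12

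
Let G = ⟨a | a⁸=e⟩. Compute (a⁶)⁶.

Compute successive powers of (a⁶), reducing at each step:
  (a⁶)²: (a⁶) · a⁶ = a⁴
  (a⁶)³: (a⁴) · a⁶ = a²
  (a⁶)⁴: (a²) · a⁶ = e
  (a⁶)⁵: e · a⁶ = a⁶
  (a⁶)⁶: (a⁶) · a⁶ = a⁴

Answer: a⁴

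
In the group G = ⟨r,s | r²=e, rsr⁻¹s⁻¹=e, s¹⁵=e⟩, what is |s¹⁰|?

Compute successive powers until reaching e:
  (s¹⁰)¹ = s¹⁰, (s¹⁰)² = s⁵, (s¹⁰)³ = e.
The smallest positive k with (s¹⁰)ᵏ = e is 3.

Answer: 3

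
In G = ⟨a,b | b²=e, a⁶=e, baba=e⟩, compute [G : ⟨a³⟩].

First find ord(a³) by computing successive powers:
  (a³)¹ = a³, (a³)² = e.
So |⟨a³⟩| = ord(a³) = 2. With |G| = 12, by Lagrange [G : ⟨a³⟩] = 12/2 = 6.

Answer: 6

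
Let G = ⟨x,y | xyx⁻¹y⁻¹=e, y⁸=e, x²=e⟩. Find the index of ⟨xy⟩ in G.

First find ord(xy) by computing successive powers:
  (xy)¹ = xy, (xy)² = y², (xy)³ = xy³, (xy)⁴ = y⁴, (xy)⁵ = xy⁵, (xy)⁶ = y⁶, (xy)⁷ = xy⁷, (xy)⁸ = e.
So |⟨xy⟩| = ord(xy) = 8. With |G| = 16, by Lagrange [G : ⟨xy⟩] = 16/8 = 2.

Answer: 2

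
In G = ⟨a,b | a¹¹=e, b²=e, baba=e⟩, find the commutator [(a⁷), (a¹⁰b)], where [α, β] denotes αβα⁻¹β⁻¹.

[(a⁷), (a¹⁰b)] = (a⁷)·(a¹⁰b)·(a⁷)⁻¹·(a¹⁰b)⁻¹.
  (a⁷) · (a¹⁰b) = a⁶b
  (a⁶b) · (a⁴) = a²b
  (a²b) · (a¹⁰b) = a³

Answer: a³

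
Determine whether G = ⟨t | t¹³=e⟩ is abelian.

G has a single generator, so G is cyclic and hence abelian.

Answer: Yes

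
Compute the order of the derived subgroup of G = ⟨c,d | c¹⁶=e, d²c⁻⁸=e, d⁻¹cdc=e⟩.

G' = [G, G] is generated by all commutators. The generator-pair commutators are: [c, d] = c².
The subgroup they normally generate is {e, c², c⁴, c⁶, c⁸, c¹⁰, c¹², c¹⁴}, of order 8.
Check: |G/G'| = 32/8 = 4 is the order of the abelianisation.

Answer: 8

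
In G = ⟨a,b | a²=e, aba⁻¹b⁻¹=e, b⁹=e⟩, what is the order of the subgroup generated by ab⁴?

|⟨ab⁴⟩| equals the order of ab⁴. Compute successive powers until reaching e:
  (ab⁴)¹ = ab⁴, (ab⁴)² = b⁸, (ab⁴)³ = ab³, (ab⁴)⁴ = b⁷, (ab⁴)⁵ = ab², (ab⁴)⁶ = b⁶, (ab⁴)⁷ = ab, (ab⁴)⁸ = b⁵, (ab⁴)⁹ = a, (ab⁴)¹⁰ = b⁴, (ab⁴)¹¹ = ab⁸, (ab⁴)¹² = b³, (ab⁴)¹³ = ab⁷, (ab⁴)¹⁴ = b², (ab⁴)¹⁵ = ab⁶, (ab⁴)¹⁶ = b, (ab⁴)¹⁷ = ab⁵, (ab⁴)¹⁸ = e.
The smallest positive k with (ab⁴)ᵏ = e is 18, so |⟨ab⁴⟩| = 18.

Answer: 18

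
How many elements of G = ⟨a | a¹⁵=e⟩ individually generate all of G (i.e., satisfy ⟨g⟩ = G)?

G is cyclic of order 15. An element generates G iff its order is 15, and a cyclic group of order 15 has exactly φ(15) = 8 such elements.

Answer: 8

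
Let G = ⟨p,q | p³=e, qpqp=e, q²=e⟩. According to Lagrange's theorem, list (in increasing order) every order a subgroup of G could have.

|G| = 6 = 2 · 3. By Lagrange's theorem the order of any subgroup divides 6; the divisors of 6 are 1, 2, 3, 6.

Answer: 1, 2, 3, 6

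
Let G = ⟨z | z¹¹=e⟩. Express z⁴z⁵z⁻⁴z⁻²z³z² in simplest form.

Multiply left to right, reducing at each step:
  (z⁴) · z⁵ = z⁹
  (z⁹) · z⁻⁴ = z⁵
  (z⁵) · z⁻² = z³
  (z³) · z³ = z⁶
  (z⁶) · z² = z⁸

Answer: z⁸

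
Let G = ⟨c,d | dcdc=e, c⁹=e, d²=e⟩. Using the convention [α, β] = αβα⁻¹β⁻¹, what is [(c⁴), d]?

[(c⁴), d] = (c⁴)·d·(c⁴)⁻¹·d⁻¹.
  (c⁴) · d = c⁴d
  (c⁴d) · (c⁵) = c⁸d
  (c⁸d) · d = c⁸

Answer: c⁸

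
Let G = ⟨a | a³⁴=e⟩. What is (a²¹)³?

Compute successive powers of (a²¹), reducing at each step:
  (a²¹)²: (a²¹) · a²¹ = a⁸
  (a²¹)³: (a⁸) · a²¹ = a²⁹

Answer: a²⁹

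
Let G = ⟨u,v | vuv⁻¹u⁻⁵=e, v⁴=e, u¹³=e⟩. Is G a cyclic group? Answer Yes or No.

Every cyclic group is abelian. But u·v = uv while v·u = u⁵v, so u·v ≠ v·u and G is not abelian. Hence G is not cyclic.

Answer: No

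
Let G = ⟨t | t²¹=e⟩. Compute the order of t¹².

Compute successive powers until reaching e:
  (t¹²)¹ = t¹², (t¹²)² = t³, (t¹²)³ = t¹⁵, (t¹²)⁴ = t⁶, (t¹²)⁵ = t¹⁸, (t¹²)⁶ = t⁹, (t¹²)⁷ = e.
The smallest positive k with (t¹²)ᵏ = e is 7.

Answer: 7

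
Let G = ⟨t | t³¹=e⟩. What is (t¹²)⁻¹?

The order of (t¹²) is 31 (smallest k with (t¹²)ᵏ = e), so (t¹²)⁻¹ = (t¹²)³⁰ = t¹⁹.
Check: (t¹²) · (t¹⁹) → (t¹²) · t¹⁹ = e, giving e as required.

Answer: t¹⁹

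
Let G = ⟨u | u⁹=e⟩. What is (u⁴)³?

Compute successive powers of (u⁴), reducing at each step:
  (u⁴)²: (u⁴) · u⁴ = u⁸
  (u⁴)³: (u⁸) · u⁴ = u³

Answer: u³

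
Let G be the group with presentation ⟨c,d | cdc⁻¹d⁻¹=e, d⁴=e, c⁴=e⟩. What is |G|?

Enumerate words in the generators, reducing via the relations: the distinct elements are
  {c, d, e, cd, c², c³, d², d³, cd², cd³, c²d, c³d, c²d², c²d³, c³d², c³d³}.
No further products give new elements, so |G| = 16.

Answer: 16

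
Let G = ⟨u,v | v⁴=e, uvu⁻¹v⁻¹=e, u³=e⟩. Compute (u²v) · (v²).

Compute (u²v) · (v²) by multiplying left to right and reducing via the relations at each step:
  (u²v) · v² = u²v³

Answer: u²v³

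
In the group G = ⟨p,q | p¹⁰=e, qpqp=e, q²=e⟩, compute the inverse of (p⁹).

The order of (p⁹) is 10 (smallest k with (p⁹)ᵏ = e), so (p⁹)⁻¹ = (p⁹)⁹ = p.
Check: (p⁹) · p → (p⁹) · p = e, giving e as required.

Answer: p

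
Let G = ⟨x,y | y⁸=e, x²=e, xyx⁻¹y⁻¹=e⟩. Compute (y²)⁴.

Compute successive powers of (y²), reducing at each step:
  (y²)²: (y²) · y² = y⁴
  (y²)³: (y⁴) · y² = y⁶
  (y²)⁴: (y⁶) · y² = e

Answer: e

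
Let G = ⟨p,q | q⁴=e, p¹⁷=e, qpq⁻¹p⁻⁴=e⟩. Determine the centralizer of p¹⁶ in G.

⟨p¹⁶⟩ ⊆ C_G(p¹⁶) since powers of p¹⁶ commute with p¹⁶; so |C_G(p¹⁶)| ≥ |⟨p¹⁶⟩| = 17.
By orbit–stabilizer, |C_G(p¹⁶)| = |G| / |conj. class of p¹⁶| = 68 / 4 = 17.
The 17 elements commuting with p¹⁶ are {e, p, p², p³, p⁴, p⁵, p⁶, p⁷, p⁸, p⁹, p¹⁰, p¹¹, p¹², p¹³, p¹⁴, p¹⁵, p¹⁶}.

Answer: {e, p, p², p³, p⁴, p⁵, p⁶, p⁷, p⁸, p⁹, p¹⁰, p¹¹, p¹², p¹³, p¹⁴, p¹⁵, p¹⁶}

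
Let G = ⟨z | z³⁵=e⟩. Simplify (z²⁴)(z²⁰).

Compute (z²⁴) · (z²⁰) by multiplying left to right and reducing via the relations at each step:
  (z²⁴) · z²⁰ = z⁹

Answer: z⁹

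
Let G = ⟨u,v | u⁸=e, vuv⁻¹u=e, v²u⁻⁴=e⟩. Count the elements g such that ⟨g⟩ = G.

⟨g⟩ = G would require ord(g) = |G| = 16, but the maximum element order in G is 8 < 16. So G is not cyclic and no single element generates it: the count is 0.

Answer: 0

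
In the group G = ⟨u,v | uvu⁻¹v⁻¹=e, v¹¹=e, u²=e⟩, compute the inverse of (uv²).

The order of (uv²) is 22 (smallest k with (uv²)ᵏ = e), so (uv²)⁻¹ = (uv²)²¹ = uv⁹.
Check: (uv²) · (uv⁹) → (uv²) · u = v²;   (v²) · v⁹ = e, giving e as required.

Answer: uv⁹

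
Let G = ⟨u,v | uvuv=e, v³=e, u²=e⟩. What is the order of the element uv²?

Compute successive powers until reaching e:
  (uv²)¹ = uv², (uv²)² = e.
The smallest positive k with (uv²)ᵏ = e is 2.

Answer: 2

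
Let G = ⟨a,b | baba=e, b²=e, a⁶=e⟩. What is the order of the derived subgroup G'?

G' = [G, G] is generated by all commutators. The generator-pair commutators are: [a, b] = a².
The subgroup they normally generate is {e, a², a⁴}, of order 3.
Check: |G/G'| = 12/3 = 4 is the order of the abelianisation.

Answer: 3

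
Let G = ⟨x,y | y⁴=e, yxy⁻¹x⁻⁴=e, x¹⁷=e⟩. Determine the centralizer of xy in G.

⟨xy⟩ ⊆ C_G(xy) since powers of xy commute with xy; so |C_G(xy)| ≥ |⟨xy⟩| = 4.
By orbit–stabilizer, |C_G(xy)| = |G| / |conj. class of xy| = 68 / 17 = 4.
The 4 elements commuting with xy are {e, xy, x⁴y³, x⁵y²}.

Answer: {e, xy, x⁴y³, x⁵y²}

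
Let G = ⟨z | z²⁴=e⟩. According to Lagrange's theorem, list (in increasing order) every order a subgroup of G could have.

|G| = 24 = 2³ · 3. By Lagrange's theorem the order of any subgroup divides 24; the divisors of 24 are 1, 2, 3, 4, 6, 8, 12, 24.

Answer: 1, 2, 3, 4, 6, 8, 12, 24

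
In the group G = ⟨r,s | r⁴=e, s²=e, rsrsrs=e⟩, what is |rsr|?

Compute successive powers until reaching e:
  (rsr)¹ = rsr, (rsr)² = sr²s, (rsr)³ = r³sr³, (rsr)⁴ = e.
The smallest positive k with (rsr)ᵏ = e is 4.

Answer: 4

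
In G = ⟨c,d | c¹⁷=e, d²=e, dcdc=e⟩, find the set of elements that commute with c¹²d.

⟨c¹²d⟩ ⊆ C_G(c¹²d) since powers of c¹²d commute with c¹²d; so |C_G(c¹²d)| ≥ |⟨c¹²d⟩| = 2.
By orbit–stabilizer, |C_G(c¹²d)| = |G| / |conj. class of c¹²d| = 34 / 17 = 2.
The 2 elements commuting with c¹²d are {e, c¹²d}.

Answer: {e, c¹²d}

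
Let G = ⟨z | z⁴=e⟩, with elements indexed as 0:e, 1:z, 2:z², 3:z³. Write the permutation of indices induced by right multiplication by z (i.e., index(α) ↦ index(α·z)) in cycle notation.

(0 1 2 3)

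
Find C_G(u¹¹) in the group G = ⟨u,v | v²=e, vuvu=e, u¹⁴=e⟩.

⟨u¹¹⟩ ⊆ C_G(u¹¹) since powers of u¹¹ commute with u¹¹; so |C_G(u¹¹)| ≥ |⟨u¹¹⟩| = 14.
By orbit–stabilizer, |C_G(u¹¹)| = |G| / |conj. class of u¹¹| = 28 / 2 = 14.
The 14 elements commuting with u¹¹ are {e, u, u², u³, u⁴, u⁵, u⁶, u⁷, u⁸, u⁹, u¹⁰, u¹¹, u¹², u¹³}.

Answer: {e, u, u², u³, u⁴, u⁵, u⁶, u⁷, u⁸, u⁹, u¹⁰, u¹¹, u¹², u¹³}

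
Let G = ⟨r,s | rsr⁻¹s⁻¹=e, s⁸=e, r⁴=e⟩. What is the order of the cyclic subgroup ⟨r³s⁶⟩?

|⟨r³s⁶⟩| equals the order of r³s⁶. Compute successive powers until reaching e:
  (r³s⁶)¹ = r³s⁶, (r³s⁶)² = r²s⁴, (r³s⁶)³ = rs², (r³s⁶)⁴ = e.
The smallest positive k with (r³s⁶)ᵏ = e is 4, so |⟨r³s⁶⟩| = 4.

Answer: 4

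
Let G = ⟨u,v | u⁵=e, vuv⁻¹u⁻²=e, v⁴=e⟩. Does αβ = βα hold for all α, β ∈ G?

u·v = uv but v·u = u²v, so u·v ≠ v·u and G is not abelian.

Answer: No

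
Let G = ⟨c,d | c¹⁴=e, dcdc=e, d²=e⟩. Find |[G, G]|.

G' = [G, G] is generated by all commutators. The generator-pair commutators are: [c, d] = c².
The subgroup they normally generate is {e, c², c⁴, c⁶, c⁸, c¹⁰, c¹²}, of order 7.
Check: |G/G'| = 28/7 = 4 is the order of the abelianisation.

Answer: 7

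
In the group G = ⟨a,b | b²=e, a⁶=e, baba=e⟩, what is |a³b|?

Compute successive powers until reaching e:
  (a³b)¹ = a³b, (a³b)² = e.
The smallest positive k with (a³b)ᵏ = e is 2.

Answer: 2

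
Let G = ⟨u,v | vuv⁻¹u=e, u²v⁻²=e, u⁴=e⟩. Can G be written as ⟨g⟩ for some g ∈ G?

Every cyclic group is abelian. But u·v = uv while v·u = uv⁻¹, so u·v ≠ v·u and G is not abelian. Hence G is not cyclic.

Answer: No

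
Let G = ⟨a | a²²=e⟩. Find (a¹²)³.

Compute successive powers of (a¹²), reducing at each step:
  (a¹²)²: (a¹²) · a¹² = a²
  (a¹²)³: (a²) · a¹² = a¹⁴

Answer: a¹⁴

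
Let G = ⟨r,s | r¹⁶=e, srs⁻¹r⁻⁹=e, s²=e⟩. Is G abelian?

r·s = rs but s·r = r⁹s, so r·s ≠ s·r and G is not abelian.

Answer: No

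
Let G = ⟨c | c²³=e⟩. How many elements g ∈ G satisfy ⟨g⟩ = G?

G is cyclic of order 23. An element generates G iff its order is 23, and a cyclic group of order 23 has exactly φ(23) = 22 such elements.

Answer: 22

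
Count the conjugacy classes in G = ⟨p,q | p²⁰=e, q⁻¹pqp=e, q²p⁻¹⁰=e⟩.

The conjugacy classes (representative and size) are:
  [e] (size 1), [p] (size 2), [p²] (size 2), [p³] (size 2), [p⁴] (size 2), [p⁵] (size 2), [p¹⁴] (size 2), [p⁷] (size 2), [p⁸] (size 2), [p¹¹] (size 2), [p¹⁰] (size 1), [p²q⁻¹] (size 10), [p⁹q] (size 10).
Class equation: 1 + 2 + 2 + 2 + 2 + 2 + 2 + 2 + 2 + 2 + 1 + 10 + 10 = 40 = |G|. So G has 13 conjugacy classes.

Answer: 13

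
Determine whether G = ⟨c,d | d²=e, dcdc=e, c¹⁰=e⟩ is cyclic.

Every cyclic group is abelian. But c·d = cd while d·c = c⁹d, so c·d ≠ d·c and G is not abelian. Hence G is not cyclic.

Answer: No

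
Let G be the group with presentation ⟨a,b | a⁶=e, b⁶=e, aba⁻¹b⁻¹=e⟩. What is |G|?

Enumerate words in the generators, reducing via the relations: the distinct elements are
  {a, b, e, ab, a², a³, a⁴, a⁵, b², b³, b⁴, b⁵, ab², ab³, ab⁴, ab⁵, a²b, a³b, a⁴b, a⁵b, a²b², a²b³, a²b⁴, a²b⁵, a³b², a³b³, a³b⁴, a³b⁵, a⁴b², a⁴b³, a⁴b⁴, a⁴b⁵, a⁵b², a⁵b³, a⁵b⁴, a⁵b⁵}.
No further products give new elements, so |G| = 36.

Answer: 36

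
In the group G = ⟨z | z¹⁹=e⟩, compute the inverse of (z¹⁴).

The order of (z¹⁴) is 19 (smallest k with (z¹⁴)ᵏ = e), so (z¹⁴)⁻¹ = (z¹⁴)¹⁸ = z⁵.
Check: (z¹⁴) · (z⁵) → (z¹⁴) · z⁵ = e, giving e as required.

Answer: z⁵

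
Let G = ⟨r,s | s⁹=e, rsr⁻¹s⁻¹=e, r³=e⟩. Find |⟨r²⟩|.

|⟨r²⟩| equals the order of r². Compute successive powers until reaching e:
  (r²)¹ = r², (r²)² = r, (r²)³ = e.
The smallest positive k with (r²)ᵏ = e is 3, so |⟨r²⟩| = 3.

Answer: 3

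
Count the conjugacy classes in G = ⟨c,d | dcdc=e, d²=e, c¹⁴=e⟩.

The conjugacy classes (representative and size) are:
  [e] (size 1), [c¹³] (size 2), [c²] (size 2), [c³] (size 2), [c¹⁰] (size 2), [c⁵] (size 2), [c⁸] (size 2), [c⁷] (size 1), [c⁶d] (size 7), [c⁹d] (size 7).
Class equation: 1 + 2 + 2 + 2 + 2 + 2 + 2 + 1 + 7 + 7 = 28 = |G|. So G has 10 conjugacy classes.

Answer: 10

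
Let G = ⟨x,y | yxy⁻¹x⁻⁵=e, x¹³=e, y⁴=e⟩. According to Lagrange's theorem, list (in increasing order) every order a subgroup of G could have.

|G| = 52 = 2² · 13. By Lagrange's theorem the order of any subgroup divides 52; the divisors of 52 are 1, 2, 4, 13, 26, 52.

Answer: 1, 2, 4, 13, 26, 52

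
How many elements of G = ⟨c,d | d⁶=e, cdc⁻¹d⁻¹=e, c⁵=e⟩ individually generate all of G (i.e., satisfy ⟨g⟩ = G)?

G is cyclic of order 30. An element generates G iff its order is 30, and a cyclic group of order 30 has exactly φ(30) = 8 such elements.

Answer: 8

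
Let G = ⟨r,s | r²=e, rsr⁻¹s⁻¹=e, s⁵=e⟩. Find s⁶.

Compute successive powers of s, reducing at each step:
  s²: s · s = s²
  s³: (s²) · s = s³
  s⁴: (s³) · s = s⁴
  s⁵: (s⁴) · s = e
  s⁶: e · s = s

Answer: s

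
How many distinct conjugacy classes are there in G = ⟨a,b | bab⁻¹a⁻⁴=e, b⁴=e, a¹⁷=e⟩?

The conjugacy classes (representative and size) are:
  [e] (size 1), [a⁴] (size 4), [a²] (size 4), [a⁵] (size 4), [a¹¹] (size 4), [a⁷b] (size 17), [a³b²] (size 17), [a⁹b³] (size 17).
Class equation: 1 + 4 + 4 + 4 + 4 + 17 + 17 + 17 = 68 = |G|. So G has 8 conjugacy classes.

Answer: 8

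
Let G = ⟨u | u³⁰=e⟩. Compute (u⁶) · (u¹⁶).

Compute (u⁶) · (u¹⁶) by multiplying left to right and reducing via the relations at each step:
  (u⁶) · u¹⁶ = u²²

Answer: u²²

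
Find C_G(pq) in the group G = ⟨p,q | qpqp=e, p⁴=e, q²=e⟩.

⟨pq⟩ ⊆ C_G(pq) since powers of pq commute with pq; so |C_G(pq)| ≥ |⟨pq⟩| = 2.
By orbit–stabilizer, |C_G(pq)| = |G| / |conj. class of pq| = 8 / 2 = 4.
The 4 elements commuting with pq are {e, p², p³q, pq}.

Answer: {e, p², p³q, pq}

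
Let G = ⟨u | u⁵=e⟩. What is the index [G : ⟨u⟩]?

First find ord(u) by computing successive powers:
  u¹ = u, u² = u², u³ = u³, u⁴ = u⁴, u⁵ = e.
So |⟨u⟩| = ord(u) = 5. With |G| = 5, by Lagrange [G : ⟨u⟩] = 5/5 = 1.

Answer: 1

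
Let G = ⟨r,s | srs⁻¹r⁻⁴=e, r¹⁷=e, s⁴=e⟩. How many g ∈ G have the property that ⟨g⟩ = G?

⟨g⟩ = G would require ord(g) = |G| = 68, but the maximum element order in G is 17 < 68. So G is not cyclic and no single element generates it: the count is 0.

Answer: 0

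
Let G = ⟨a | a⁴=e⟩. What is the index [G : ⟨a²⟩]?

First find ord(a²) by computing successive powers:
  (a²)¹ = a², (a²)² = e.
So |⟨a²⟩| = ord(a²) = 2. With |G| = 4, by Lagrange [G : ⟨a²⟩] = 4/2 = 2.

Answer: 2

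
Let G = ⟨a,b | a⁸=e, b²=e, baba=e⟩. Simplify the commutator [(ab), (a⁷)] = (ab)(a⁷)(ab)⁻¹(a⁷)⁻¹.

[(ab), (a⁷)] = (ab)·(a⁷)·(ab)⁻¹·(a⁷)⁻¹.
  (ab) · (a⁷) = a²b
  (a²b) · (ab) = a
  a · a = a²

Answer: a²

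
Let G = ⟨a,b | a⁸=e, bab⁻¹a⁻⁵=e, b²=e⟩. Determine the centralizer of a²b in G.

⟨a²b⟩ ⊆ C_G(a²b) since powers of a²b commute with a²b; so |C_G(a²b)| ≥ |⟨a²b⟩| = 4.
By orbit–stabilizer, |C_G(a²b)| = |G| / |conj. class of a²b| = 16 / 2 = 8.
The 8 elements commuting with a²b are {e, a², a⁴, a⁶, b, a⁶b, a²b, a⁴b}.

Answer: {e, a², a⁴, a⁶, b, a⁶b, a²b, a⁴b}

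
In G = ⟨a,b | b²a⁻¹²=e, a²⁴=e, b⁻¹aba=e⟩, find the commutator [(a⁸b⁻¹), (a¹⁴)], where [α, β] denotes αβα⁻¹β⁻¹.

[(a⁸b⁻¹), (a¹⁴)] = (a⁸b⁻¹)·(a¹⁴)·(a⁸b⁻¹)⁻¹·(a¹⁴)⁻¹.
  (a⁸b⁻¹) · (a¹⁴) = a⁶b
  (a⁶b) · (a⁸b) = a¹⁰
  (a¹⁰) · (a¹⁰) = a²⁰

Answer: a²⁰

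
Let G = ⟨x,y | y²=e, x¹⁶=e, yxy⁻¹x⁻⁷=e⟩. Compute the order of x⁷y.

Compute successive powers until reaching e:
  (x⁷y)¹ = x⁷y, (x⁷y)² = x⁸, (x⁷y)³ = x¹⁵y, (x⁷y)⁴ = e.
The smallest positive k with (x⁷y)ᵏ = e is 4.

Answer: 4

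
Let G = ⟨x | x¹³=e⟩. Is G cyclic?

|G| = 13. The element x has order 13 (its powers give 13 distinct elements), so ⟨x⟩ = G and G is cyclic.

Answer: Yes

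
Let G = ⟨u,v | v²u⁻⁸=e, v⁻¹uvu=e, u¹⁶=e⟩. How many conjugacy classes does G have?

The conjugacy classes (representative and size) are:
  [e] (size 1), [u] (size 2), [u¹⁴] (size 2), [u³] (size 2), [u¹²] (size 2), [u⁵] (size 2), [u¹⁰] (size 2), [u⁷] (size 2), [u⁸] (size 1), [u⁶v] (size 8), [u³v⁻¹] (size 8).
Class equation: 1 + 2 + 2 + 2 + 2 + 2 + 2 + 2 + 1 + 8 + 8 = 32 = |G|. So G has 11 conjugacy classes.

Answer: 11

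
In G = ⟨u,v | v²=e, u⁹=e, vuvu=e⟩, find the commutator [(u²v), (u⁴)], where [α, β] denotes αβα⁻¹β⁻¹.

[(u²v), (u⁴)] = (u²v)·(u⁴)·(u²v)⁻¹·(u⁴)⁻¹.
  (u²v) · (u⁴) = u⁷v
  (u⁷v) · (u²v) = u⁵
  (u⁵) · (u⁵) = u

Answer: u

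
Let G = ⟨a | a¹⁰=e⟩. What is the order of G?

G is generated by a single element, so G is cyclic. The relator gives a¹⁰ = e and no smaller power is forced to be e, so the 10 powers {a, e, a², a³, a⁴, a⁵, a⁶, a⁷, a⁸, a⁹} are distinct. Hence |G| = 10.

Answer: 10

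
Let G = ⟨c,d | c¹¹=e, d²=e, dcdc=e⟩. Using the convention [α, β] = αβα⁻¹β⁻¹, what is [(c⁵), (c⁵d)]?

[(c⁵), (c⁵d)] = (c⁵)·(c⁵d)·(c⁵)⁻¹·(c⁵d)⁻¹.
  (c⁵) · (c⁵d) = c¹⁰d
  (c¹⁰d) · (c⁶) = c⁴d
  (c⁴d) · (c⁵d) = c¹⁰

Answer: c¹⁰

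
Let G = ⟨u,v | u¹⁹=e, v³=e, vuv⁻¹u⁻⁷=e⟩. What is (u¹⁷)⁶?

Compute successive powers of (u¹⁷), reducing at each step:
  (u¹⁷)²: (u¹⁷) · u¹⁷ = u¹⁵
  (u¹⁷)³: (u¹⁵) · u¹⁷ = u¹³
  (u¹⁷)⁴: (u¹³) · u¹⁷ = u¹¹
  (u¹⁷)⁵: (u¹¹) · u¹⁷ = u⁹
  (u¹⁷)⁶: (u⁹) · u¹⁷ = u⁷

Answer: u⁷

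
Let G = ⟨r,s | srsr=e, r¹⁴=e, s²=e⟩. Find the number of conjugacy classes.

The conjugacy classes (representative and size) are:
  [e] (size 1), [r¹³] (size 2), [r²] (size 2), [r³] (size 2), [r¹⁰] (size 2), [r⁵] (size 2), [r⁸] (size 2), [r⁷] (size 1), [r⁶s] (size 7), [r⁹s] (size 7).
Class equation: 1 + 2 + 2 + 2 + 2 + 2 + 2 + 1 + 7 + 7 = 28 = |G|. So G has 10 conjugacy classes.

Answer: 10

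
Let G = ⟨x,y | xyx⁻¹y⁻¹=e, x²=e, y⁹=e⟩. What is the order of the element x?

Compute successive powers until reaching e:
  x¹ = x, x² = e.
The smallest positive k with xᵏ = e is 2.

Answer: 2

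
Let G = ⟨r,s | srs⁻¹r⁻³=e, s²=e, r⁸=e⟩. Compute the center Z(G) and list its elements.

An element z ∈ Z(G) iff z commutes with every generator.
For example r⁴ is central: (r⁴)·r = r⁵ = r·(r⁴); (r⁴)·s = r⁴s = s·(r⁴).
Whereas r ∉ Z(G) since r·s = rs ≠ r³s = s·r.
Checking each of the 16 elements this way gives Z(G) = {e, r⁴}, of order 2.

Answer: {e, r⁴}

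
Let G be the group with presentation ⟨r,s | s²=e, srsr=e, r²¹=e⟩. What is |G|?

Enumerate words in the generators, reducing via the relations: the distinct elements are
  {e, r, s, rs, r², r³, r⁴, r⁵, r⁶, r⁷, r⁸, r⁹, r²s, r²⁰, r³s, r¹², r¹³, r¹¹, r¹⁰, r¹⁴, r¹⁵, r¹⁶, r¹⁷, r¹⁸, r¹⁹, r⁴s, r⁵s, r⁶s, r⁷s, r⁸s, r⁹s, r²⁰s, r¹²s, r¹³s, r¹¹s, r¹⁰s, r¹⁴s, r¹⁵s, r¹⁶s, r¹⁷s, r¹⁸s, r¹⁹s}.
No further products give new elements, so |G| = 42.

Answer: 42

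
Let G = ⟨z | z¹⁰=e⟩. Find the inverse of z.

The order of z is 10 (smallest k with zᵏ = e), so z⁻¹ = z⁹ = z⁹.
Check: z · (z⁹) → z · z⁹ = e, giving e as required.

Answer: z⁹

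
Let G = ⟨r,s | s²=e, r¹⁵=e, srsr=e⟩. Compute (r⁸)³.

Compute successive powers of (r⁸), reducing at each step:
  (r⁸)²: (r⁸) · r⁸ = r
  (r⁸)³: r · r⁸ = r⁹

Answer: r⁹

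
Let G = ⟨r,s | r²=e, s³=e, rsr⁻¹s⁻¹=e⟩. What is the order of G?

Enumerate words in the generators, reducing via the relations: the distinct elements are
  {e, r, s, rs, s², rs²}.
No further products give new elements, so |G| = 6.

Answer: 6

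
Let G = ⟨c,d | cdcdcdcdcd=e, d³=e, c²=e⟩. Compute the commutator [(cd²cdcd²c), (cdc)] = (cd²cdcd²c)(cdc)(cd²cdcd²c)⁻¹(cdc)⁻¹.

[(cd²cdcd²c), (cdc)] = (cd²cdcd²c)·(cdc)·(cd²cdcd²c)⁻¹·(cdc)⁻¹.
  (cd²cdcd²c) · (cdc) = cd²cd
  (cd²cd) · (cdcd²cdc) = d²cd²cdcd²
  (d²cd²cdcd²) · (cd²c) = cdcd²cd

Answer: cdcd²cd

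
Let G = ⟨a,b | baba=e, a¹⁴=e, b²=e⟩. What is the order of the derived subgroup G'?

G' = [G, G] is generated by all commutators. The generator-pair commutators are: [a, b] = a².
The subgroup they normally generate is {e, a², a⁴, a⁶, a⁸, a¹⁰, a¹²}, of order 7.
Check: |G/G'| = 28/7 = 4 is the order of the abelianisation.

Answer: 7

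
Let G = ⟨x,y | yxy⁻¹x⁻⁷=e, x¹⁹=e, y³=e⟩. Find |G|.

Enumerate words in the generators, reducing via the relations: the distinct elements are
  {e, x, y, xy, x², x³, x⁴, x⁵, x⁶, x⁷, x⁸, x⁹, y², xy², x²y, x³y, x¹², x¹³, x¹¹, x¹⁰, x¹⁴, x¹⁵, x¹⁶, x¹⁷, x¹⁸, x⁴y, x⁵y, x⁶y, x⁷y, x⁸y, x⁹y, x²y², x³y², x¹²y, x¹³y, x¹¹y, x¹⁰y, x¹⁴y, x¹⁵y, x¹⁶y, x¹⁷y, x¹⁸y, x⁴y², x⁵y², x⁶y², x⁷y², x⁸y², x⁹y², x¹²y², x¹³y², x¹¹y², x¹⁰y², x¹⁴y², x¹⁵y², x¹⁶y², x¹⁷y², x¹⁸y²}.
No further products give new elements, so |G| = 57.

Answer: 57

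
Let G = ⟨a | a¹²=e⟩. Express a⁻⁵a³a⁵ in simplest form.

Multiply left to right, reducing at each step:
  (a⁷) · a³ = a¹⁰
  (a¹⁰) · a⁵ = a³

Answer: a³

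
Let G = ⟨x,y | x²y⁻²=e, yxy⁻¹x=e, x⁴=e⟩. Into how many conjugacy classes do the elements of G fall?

The conjugacy classes (representative and size) are:
  [e] (size 1), [x³] (size 2), [x²] (size 1), [y⁻¹] (size 2), [xy] (size 2).
Class equation: 1 + 2 + 1 + 2 + 2 = 8 = |G|. So G has 5 conjugacy classes.

Answer: 5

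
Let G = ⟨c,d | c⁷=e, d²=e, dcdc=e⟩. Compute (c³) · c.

Compute (c³) · c by multiplying left to right and reducing via the relations at each step:
  (c³) · c = c⁴

Answer: c⁴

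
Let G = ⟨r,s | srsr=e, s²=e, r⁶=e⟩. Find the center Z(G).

An element z ∈ Z(G) iff z commutes with every generator.
For example r³ is central: (r³)·r = r⁴ = r·(r³); (r³)·s = r³s = s·(r³).
Whereas r ∉ Z(G) since r·s = rs ≠ r⁵s = s·r.
Checking each of the 12 elements this way gives Z(G) = {e, r³}, of order 2.

Answer: {e, r³}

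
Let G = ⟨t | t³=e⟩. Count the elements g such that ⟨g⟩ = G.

G is cyclic of order 3. An element generates G iff its order is 3, and a cyclic group of order 3 has exactly φ(3) = 2 such elements.

Answer: 2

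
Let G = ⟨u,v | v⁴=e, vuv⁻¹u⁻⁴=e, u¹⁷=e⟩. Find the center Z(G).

An element z ∈ Z(G) iff z commutes with every generator.
For example e is central: e·u = u = u·e; e·v = v = v·e.
Whereas u ∉ Z(G) since u·v = uv ≠ u⁴v = v·u.
Checking each of the 68 elements this way gives Z(G) = {e}, of order 1.

Answer: {e}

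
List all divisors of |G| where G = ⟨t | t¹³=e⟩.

|G| = 13 = 13. By Lagrange's theorem the order of any subgroup divides 13; the divisors of 13 are 1, 13.

Answer: 1, 13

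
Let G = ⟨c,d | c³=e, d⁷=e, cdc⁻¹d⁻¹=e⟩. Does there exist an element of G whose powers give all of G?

|G| = 21. The element cd has order 21 (its powers give 21 distinct elements), so ⟨cd⟩ = G and G is cyclic.

Answer: Yes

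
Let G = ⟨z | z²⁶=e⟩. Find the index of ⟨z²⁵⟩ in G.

First find ord(z²⁵) by computing successive powers:
  (z²⁵)¹ = z²⁵, (z²⁵)² = z²⁴, (z²⁵)³ = z²³, (z²⁵)⁴ = z²², (z²⁵)⁵ = z²¹, (z²⁵)⁶ = z²⁰, (z²⁵)⁷ = z¹⁹, (z²⁵)⁸ = z¹⁸, (z²⁵)⁹ = z¹⁷, (z²⁵)¹⁰ = z¹⁶, (z²⁵)¹¹ = z¹⁵, (z²⁵)¹² = z¹⁴, (z²⁵)¹³ = z¹³, (z²⁵)¹⁴ = z¹², (z²⁵)¹⁵ = z¹¹, (z²⁵)¹⁶ = z¹⁰, (z²⁵)¹⁷ = z⁹, (z²⁵)¹⁸ = z⁸, (z²⁵)¹⁹ = z⁷, (z²⁵)²⁰ = z⁶, (z²⁵)²¹ = z⁵, (z²⁵)²² = z⁴, (z²⁵)²³ = z³, (z²⁵)²⁴ = z², (z²⁵)²⁵ = z, (z²⁵)²⁶ = e.
So |⟨z²⁵⟩| = ord(z²⁵) = 26. With |G| = 26, by Lagrange [G : ⟨z²⁵⟩] = 26/26 = 1.

Answer: 1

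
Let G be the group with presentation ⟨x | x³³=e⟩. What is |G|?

G is generated by a single element, so G is cyclic. The relator gives x³³ = e and no smaller power is forced to be e, so the 33 powers {e, x, x², x³, x⁴, x⁵, x⁶, x⁷, x⁸, x⁹, x²², x²³, x²¹, x²⁰, x²⁴, x²⁵, x²⁶, x²⁷, x²⁸, x²⁹, x³², x³¹, x³⁰, x¹², x¹³, x¹¹, x¹⁰, x¹⁴, x¹⁵, x¹⁶, x¹⁷, x¹⁸, x¹⁹} are distinct. Hence |G| = 33.

Answer: 33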